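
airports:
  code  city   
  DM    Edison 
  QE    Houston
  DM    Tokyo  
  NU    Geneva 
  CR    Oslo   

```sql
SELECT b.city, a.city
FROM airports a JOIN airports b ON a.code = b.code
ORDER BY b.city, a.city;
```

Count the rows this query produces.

INNER JOIN keeps only pairs where the ON condition holds.
Matching on a.code = b.code.
Matched pairs: 7.
Total: 7 rows.

7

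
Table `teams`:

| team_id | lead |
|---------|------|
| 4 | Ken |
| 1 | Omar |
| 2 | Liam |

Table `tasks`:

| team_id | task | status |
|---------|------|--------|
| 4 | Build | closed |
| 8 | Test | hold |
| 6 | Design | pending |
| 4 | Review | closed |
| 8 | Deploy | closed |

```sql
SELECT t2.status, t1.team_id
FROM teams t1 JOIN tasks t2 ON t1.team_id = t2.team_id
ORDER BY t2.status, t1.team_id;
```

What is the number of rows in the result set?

2

INNER JOIN keeps only pairs where the ON condition holds.
Matching on t1.team_id = t2.team_id.
- t1[0] team_id=4 → 2 match(es) in t2 → 2 row(s).
- t1[1] team_id=1 → no match; dropped.
- t1[2] team_id=2 → no match; dropped.
Total: 2 rows.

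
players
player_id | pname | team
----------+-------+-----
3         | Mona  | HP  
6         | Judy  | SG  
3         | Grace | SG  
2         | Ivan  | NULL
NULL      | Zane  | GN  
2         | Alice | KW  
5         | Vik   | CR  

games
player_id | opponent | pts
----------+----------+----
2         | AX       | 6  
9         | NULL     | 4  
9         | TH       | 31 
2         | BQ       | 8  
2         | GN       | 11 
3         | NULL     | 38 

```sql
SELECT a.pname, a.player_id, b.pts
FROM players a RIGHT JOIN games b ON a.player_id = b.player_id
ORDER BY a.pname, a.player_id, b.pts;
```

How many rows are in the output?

10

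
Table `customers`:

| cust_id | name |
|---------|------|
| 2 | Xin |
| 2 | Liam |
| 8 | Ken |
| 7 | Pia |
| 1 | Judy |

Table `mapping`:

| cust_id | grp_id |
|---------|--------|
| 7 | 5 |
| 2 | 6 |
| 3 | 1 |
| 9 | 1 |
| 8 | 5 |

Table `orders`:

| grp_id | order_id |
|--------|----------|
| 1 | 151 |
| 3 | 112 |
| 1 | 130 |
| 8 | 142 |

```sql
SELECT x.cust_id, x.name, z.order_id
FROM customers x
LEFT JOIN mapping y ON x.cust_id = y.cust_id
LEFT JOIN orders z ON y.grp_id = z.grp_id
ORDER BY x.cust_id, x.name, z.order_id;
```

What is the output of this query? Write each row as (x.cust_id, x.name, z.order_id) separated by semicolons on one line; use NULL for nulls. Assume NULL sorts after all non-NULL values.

(1, Judy, NULL); (2, Liam, NULL); (2, Xin, NULL); (7, Pia, NULL); (8, Ken, NULL)

Step 1 — x LEFT JOIN y on cust_id → 5 row(s).
Then LEFT JOIN `orders z` on grp_id: each of those 5 rows is kept; rows whose y.grp_id has no match in z get NULL for z's columns.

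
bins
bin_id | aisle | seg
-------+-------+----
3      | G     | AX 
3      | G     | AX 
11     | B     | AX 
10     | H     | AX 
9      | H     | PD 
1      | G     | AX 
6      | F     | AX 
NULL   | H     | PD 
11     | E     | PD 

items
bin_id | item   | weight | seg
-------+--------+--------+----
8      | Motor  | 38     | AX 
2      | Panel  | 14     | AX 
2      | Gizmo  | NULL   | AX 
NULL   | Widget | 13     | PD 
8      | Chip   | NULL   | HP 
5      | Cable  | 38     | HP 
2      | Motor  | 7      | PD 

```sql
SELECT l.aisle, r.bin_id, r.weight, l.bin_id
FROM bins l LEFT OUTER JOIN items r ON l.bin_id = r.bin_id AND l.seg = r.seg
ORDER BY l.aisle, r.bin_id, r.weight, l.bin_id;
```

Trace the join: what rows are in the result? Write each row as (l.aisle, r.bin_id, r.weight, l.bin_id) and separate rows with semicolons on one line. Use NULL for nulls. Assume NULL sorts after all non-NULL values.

(B, NULL, NULL, 11); (E, NULL, NULL, 11); (F, NULL, NULL, 6); (G, NULL, NULL, 1); (G, NULL, NULL, 3); (G, NULL, NULL, 3); (H, NULL, NULL, 9); (H, NULL, NULL, 10); (H, NULL, NULL, NULL)

LEFT JOIN keeps every row from `bins`; unmatched rows get NULL for `items`'s columns.
Matching on l.bin_id = r.bin_id AND l.seg = r.seg. A NULL in a compared column never satisfies the condition.
- l (bin_id=3, seg=AX) has no partner → padded with NULL.
- l (bin_id=3, seg=AX) has no partner → padded with NULL.
- l (bin_id=11, seg=AX) has no partner → padded with NULL.
- l (bin_id=10, seg=AX) has no partner → padded with NULL.
- l (bin_id=9, seg=PD) has no partner → padded with NULL.
- l (bin_id=1, seg=AX) has no partner → padded with NULL.
- l (bin_id=6, seg=AX) has no partner → padded with NULL.
- l (bin_id=NULL, seg=PD) has no partner → padded with NULL.
- l (bin_id=11, seg=PD) has no partner → padded with NULL.
After projecting and ordering:
l.aisle | r.bin_id | r.weight | l.bin_id
B | NULL | NULL | 11
E | NULL | NULL | 11
F | NULL | NULL | 6
G | NULL | NULL | 1
G | NULL | NULL | 3
G | NULL | NULL | 3
H | NULL | NULL | 9
H | NULL | NULL | 10
H | NULL | NULL | NULL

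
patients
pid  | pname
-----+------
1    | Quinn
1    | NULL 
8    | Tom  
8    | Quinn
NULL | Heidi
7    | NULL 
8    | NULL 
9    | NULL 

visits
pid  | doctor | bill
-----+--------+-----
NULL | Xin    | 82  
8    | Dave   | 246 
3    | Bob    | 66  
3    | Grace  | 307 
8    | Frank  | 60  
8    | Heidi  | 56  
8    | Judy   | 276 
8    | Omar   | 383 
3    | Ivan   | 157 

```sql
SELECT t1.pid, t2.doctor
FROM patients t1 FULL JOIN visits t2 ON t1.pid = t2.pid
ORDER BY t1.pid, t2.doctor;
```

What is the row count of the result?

24

FULL OUTER JOIN keeps every row from both sides; unmatched rows get NULL for the other side's columns.
Matching on t1.pid = t2.pid. A NULL in a compared column never satisfies the condition.
Matched pairs: 15; unmatched t1 rows kept: 5; unmatched t2 rows kept: 4.
Total: 15 matched + 9 padded = 24 rows.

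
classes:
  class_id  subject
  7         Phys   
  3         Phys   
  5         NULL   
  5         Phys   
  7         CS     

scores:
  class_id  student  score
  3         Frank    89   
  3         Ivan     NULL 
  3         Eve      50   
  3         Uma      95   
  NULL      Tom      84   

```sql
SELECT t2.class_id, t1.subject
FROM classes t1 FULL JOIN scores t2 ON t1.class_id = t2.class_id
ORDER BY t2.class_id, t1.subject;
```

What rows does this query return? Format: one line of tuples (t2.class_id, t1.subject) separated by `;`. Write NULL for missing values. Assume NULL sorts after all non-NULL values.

(3, Phys); (3, Phys); (3, Phys); (3, Phys); (NULL, CS); (NULL, Phys); (NULL, Phys); (NULL, NULL); (NULL, NULL)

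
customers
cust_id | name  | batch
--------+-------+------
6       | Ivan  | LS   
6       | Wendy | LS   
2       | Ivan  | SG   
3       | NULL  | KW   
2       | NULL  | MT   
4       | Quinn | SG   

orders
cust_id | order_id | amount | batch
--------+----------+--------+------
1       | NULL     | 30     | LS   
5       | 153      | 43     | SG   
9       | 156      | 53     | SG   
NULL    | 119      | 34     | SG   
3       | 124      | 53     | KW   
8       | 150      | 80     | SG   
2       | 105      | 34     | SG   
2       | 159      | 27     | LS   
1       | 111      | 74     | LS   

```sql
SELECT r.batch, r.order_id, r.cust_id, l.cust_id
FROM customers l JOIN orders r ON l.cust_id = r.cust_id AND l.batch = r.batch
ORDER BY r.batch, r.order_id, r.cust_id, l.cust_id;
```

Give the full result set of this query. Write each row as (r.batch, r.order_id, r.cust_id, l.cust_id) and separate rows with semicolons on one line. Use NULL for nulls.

(KW, 124, 3, 3); (SG, 105, 2, 2)

INNER JOIN keeps only pairs where the ON condition holds.
Matching on l.cust_id = r.cust_id AND l.batch = r.batch. A NULL in a compared column never satisfies the condition.
- l row (cust_id=6, batch=LS): no match → dropped.
- l row (cust_id=6, batch=LS): no match → dropped.
- l row (cust_id=2, batch=SG): matches 1 r row(s) → 1 output row(s).
- l row (cust_id=3, batch=KW): matches 1 r row(s) → 1 output row(s).
- l row (cust_id=2, batch=MT): no match → dropped.
- l row (cust_id=4, batch=SG): no match → dropped.
After projecting and ordering:
r.batch | r.order_id | r.cust_id | l.cust_id
KW | 124 | 3 | 3
SG | 105 | 2 | 2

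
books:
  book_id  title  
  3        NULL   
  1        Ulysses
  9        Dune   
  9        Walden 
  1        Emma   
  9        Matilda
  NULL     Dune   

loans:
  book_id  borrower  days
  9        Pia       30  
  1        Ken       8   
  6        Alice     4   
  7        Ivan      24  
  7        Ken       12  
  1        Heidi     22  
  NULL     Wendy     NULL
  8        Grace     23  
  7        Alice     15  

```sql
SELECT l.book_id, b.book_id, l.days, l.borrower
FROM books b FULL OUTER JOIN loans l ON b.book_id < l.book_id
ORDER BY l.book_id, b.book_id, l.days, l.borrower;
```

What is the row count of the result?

FULL OUTER JOIN keeps every row from both sides; unmatched rows get NULL for the other side's columns.
Matching on b.book_id < l.book_id. A NULL in a compared column never satisfies the condition.
- b row (book_id=3): matches 6 l row(s) → 6 output row(s).
- b row (book_id=1): matches 6 l row(s) → 6 output row(s).
- b row (book_id=9): no match → kept, l columns NULL.
- b row (book_id=9): no match → kept, l columns NULL.
- b row (book_id=1): matches 6 l row(s) → 6 output row(s).
- b row (book_id=9): no match → kept, l columns NULL.
- b row (book_id=NULL): no match → kept, l columns NULL.
- 3 l row(s) had no b match → kept, b columns NULL.
Total: 18 matched + 7 padded = 25 rows.

25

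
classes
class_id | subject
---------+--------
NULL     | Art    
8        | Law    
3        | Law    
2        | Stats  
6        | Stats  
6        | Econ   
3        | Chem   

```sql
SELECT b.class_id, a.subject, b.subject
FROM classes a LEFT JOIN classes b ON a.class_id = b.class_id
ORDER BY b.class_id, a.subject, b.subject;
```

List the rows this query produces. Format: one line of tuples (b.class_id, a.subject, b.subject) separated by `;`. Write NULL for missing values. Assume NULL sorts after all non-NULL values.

(2, Stats, Stats); (3, Chem, Chem); (3, Chem, Law); (3, Law, Chem); (3, Law, Law); (6, Econ, Econ); (6, Econ, Stats); (6, Stats, Econ); (6, Stats, Stats); (8, Law, Law); (NULL, Art, NULL)

LEFT JOIN keeps every row from `classes a`; unmatched rows get NULL for `classes b`'s columns.
Matching on a.class_id = b.class_id. A NULL in a compared column never satisfies the condition.
- a (class_id=NULL) has no partner → padded with NULL.
- a (class_id=8) pairs with 1 row(s) of b.
- a (class_id=3) pairs with 2 row(s) of b.
- a (class_id=2) pairs with 1 row(s) of b.
- a (class_id=6) pairs with 2 row(s) of b.
- a (class_id=6) pairs with 2 row(s) of b.
- a (class_id=3) pairs with 2 row(s) of b.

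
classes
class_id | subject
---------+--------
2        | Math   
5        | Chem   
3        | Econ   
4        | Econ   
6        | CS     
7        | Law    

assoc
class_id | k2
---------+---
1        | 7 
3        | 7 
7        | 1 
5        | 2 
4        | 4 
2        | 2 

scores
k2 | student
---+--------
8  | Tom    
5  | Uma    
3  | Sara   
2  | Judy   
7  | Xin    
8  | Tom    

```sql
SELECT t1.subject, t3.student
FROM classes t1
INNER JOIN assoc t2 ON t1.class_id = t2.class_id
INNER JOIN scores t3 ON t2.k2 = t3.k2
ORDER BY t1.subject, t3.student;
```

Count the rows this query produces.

Step 1 — t1 INNER JOIN t2 on class_id → 5 row(s).
Then INNER JOIN `scores t3` on k2: keep only rows whose t2.k2 appears in t3.
Result: 3 row(s).

3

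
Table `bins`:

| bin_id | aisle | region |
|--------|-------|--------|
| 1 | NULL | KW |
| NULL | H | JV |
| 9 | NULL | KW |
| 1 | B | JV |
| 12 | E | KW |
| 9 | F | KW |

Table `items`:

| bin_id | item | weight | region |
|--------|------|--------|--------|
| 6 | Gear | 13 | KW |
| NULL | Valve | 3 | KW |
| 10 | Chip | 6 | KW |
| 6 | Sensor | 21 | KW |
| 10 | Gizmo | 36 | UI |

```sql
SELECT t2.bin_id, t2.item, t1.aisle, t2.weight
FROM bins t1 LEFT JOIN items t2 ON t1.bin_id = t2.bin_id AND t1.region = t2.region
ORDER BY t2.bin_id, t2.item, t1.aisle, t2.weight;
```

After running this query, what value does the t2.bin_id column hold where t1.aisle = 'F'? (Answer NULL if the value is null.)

NULL

LEFT JOIN keeps every row from `bins`; unmatched rows get NULL for `items`'s columns.
Matching on t1.bin_id = t2.bin_id AND t1.region = t2.region. A NULL in a compared column never satisfies the condition.
- bin_id=1, region=KW: no t2 row matches, row kept with t2 columns NULL.
- bin_id=NULL, region=JV: no t2 row matches, row kept with t2 columns NULL.
- bin_id=9, region=KW: no t2 row matches, row kept with t2 columns NULL.
- bin_id=1, region=JV: no t2 row matches, row kept with t2 columns NULL.
- bin_id=12, region=KW: no t2 row matches, row kept with t2 columns NULL.
- bin_id=9, region=KW: no t2 row matches, row kept with t2 columns NULL.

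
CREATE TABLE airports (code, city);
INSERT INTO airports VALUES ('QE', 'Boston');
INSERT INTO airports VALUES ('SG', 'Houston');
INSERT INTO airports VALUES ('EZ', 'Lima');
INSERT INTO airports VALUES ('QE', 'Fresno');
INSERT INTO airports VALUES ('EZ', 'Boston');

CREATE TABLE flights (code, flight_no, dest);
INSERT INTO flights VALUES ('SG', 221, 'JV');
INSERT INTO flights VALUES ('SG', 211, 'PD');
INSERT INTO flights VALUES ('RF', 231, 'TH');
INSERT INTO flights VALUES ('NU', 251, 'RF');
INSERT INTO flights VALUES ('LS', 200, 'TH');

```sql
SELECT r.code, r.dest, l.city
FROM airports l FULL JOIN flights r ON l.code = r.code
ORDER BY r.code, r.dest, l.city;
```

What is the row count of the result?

FULL OUTER JOIN keeps every row from both sides; unmatched rows get NULL for the other side's columns.
Matching on l.code = r.code.
- l (code=QE) has no partner → padded with NULL.
- l (code=SG) pairs with 2 row(s) of r.
- l (code=EZ) has no partner → padded with NULL.
- l (code=QE) has no partner → padded with NULL.
- l (code=EZ) has no partner → padded with NULL.
- plus 3 unmatched r row(s), each kept with NULL l columns.
Total: 2 matched + 7 padded = 9 rows.

9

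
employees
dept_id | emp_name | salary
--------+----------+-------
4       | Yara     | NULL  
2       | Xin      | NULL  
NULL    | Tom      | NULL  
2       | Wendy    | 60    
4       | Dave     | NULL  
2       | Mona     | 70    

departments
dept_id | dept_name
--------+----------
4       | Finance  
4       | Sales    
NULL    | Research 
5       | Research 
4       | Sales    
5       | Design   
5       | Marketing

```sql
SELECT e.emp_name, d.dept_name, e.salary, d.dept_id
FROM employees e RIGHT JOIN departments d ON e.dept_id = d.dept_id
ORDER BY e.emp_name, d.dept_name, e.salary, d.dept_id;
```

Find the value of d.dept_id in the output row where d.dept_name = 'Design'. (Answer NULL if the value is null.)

5

RIGHT JOIN keeps every row from `departments`; unmatched rows get NULL for `employees`'s columns.
Matching on e.dept_id = d.dept_id. A NULL in a compared column never satisfies the condition.
- e row (dept_id=4): matches 3 d row(s) → 3 output row(s).
- e row (dept_id=2): no match.
- e row (dept_id=NULL): no match.
- e row (dept_id=2): no match.
- e row (dept_id=4): matches 3 d row(s) → 3 output row(s).
- e row (dept_id=2): no match.
- 4 row(s) from d found no e partner → padded with NULL.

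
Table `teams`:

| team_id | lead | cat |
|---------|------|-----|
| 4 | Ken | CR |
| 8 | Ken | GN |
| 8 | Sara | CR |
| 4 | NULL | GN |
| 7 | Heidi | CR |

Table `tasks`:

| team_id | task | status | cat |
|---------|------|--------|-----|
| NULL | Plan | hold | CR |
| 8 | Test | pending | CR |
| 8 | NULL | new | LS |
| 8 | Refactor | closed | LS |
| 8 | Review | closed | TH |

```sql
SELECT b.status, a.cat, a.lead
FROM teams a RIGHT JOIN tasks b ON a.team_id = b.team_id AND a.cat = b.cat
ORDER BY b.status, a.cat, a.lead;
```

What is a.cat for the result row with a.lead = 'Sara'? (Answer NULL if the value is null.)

CR

RIGHT JOIN keeps every row from `tasks`; unmatched rows get NULL for `teams`'s columns.
Matching on a.team_id = b.team_id AND a.cat = b.cat. A NULL in a compared column never satisfies the condition.
- a[0] team_id=4, cat=CR → no match.
- a[1] team_id=8, cat=GN → no match.
- a[2] team_id=8, cat=CR → 1 match(es) in b → 1 row(s).
- a[3] team_id=4, cat=GN → no match.
- a[4] team_id=7, cat=CR → no match.
- 4 row(s) from b found no a partner → padded with NULL.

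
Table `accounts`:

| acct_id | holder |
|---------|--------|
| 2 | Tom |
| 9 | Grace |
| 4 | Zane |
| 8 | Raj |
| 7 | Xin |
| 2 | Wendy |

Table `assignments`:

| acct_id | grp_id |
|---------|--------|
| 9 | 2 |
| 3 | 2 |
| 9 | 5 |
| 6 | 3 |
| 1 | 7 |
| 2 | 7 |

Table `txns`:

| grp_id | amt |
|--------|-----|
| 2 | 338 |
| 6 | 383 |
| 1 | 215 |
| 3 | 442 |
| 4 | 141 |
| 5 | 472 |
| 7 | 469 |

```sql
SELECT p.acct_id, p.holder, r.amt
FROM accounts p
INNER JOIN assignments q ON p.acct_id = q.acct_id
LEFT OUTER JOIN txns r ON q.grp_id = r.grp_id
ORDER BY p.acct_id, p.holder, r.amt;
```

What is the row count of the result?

4

Joins associate left-to-right: accounts INNER JOIN assignments on acct_id gives 4 intermediate row(s).
Then LEFT JOIN `txns r` on grp_id: each of those 4 rows is kept; rows whose q.grp_id has no match in r get NULL for r's columns.
Result: 4 row(s).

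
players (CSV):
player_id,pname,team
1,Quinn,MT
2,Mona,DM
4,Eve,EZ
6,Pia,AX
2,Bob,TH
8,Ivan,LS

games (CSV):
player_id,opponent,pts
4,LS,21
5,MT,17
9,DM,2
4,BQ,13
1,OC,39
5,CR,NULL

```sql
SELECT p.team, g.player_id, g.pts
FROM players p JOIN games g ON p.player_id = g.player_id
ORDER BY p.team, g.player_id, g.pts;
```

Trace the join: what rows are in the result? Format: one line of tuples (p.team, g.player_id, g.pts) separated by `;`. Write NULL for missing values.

(EZ, 4, 13); (EZ, 4, 21); (MT, 1, 39)

INNER JOIN keeps only pairs where the ON condition holds.
Matching on p.player_id = g.player_id.
Matched pairs: 3.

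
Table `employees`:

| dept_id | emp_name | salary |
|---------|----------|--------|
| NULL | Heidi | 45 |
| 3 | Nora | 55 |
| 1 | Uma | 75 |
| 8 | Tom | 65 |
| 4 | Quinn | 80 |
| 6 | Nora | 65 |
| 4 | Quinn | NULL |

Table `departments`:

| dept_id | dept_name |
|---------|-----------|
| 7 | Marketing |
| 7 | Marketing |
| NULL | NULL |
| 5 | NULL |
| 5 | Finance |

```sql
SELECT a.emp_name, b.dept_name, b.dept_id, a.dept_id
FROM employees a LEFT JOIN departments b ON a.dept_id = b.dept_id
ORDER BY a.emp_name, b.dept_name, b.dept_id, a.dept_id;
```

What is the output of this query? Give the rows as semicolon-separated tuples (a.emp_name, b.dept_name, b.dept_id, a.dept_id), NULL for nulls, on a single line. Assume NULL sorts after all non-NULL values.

(Heidi, NULL, NULL, NULL); (Nora, NULL, NULL, 3); (Nora, NULL, NULL, 6); (Quinn, NULL, NULL, 4); (Quinn, NULL, NULL, 4); (Tom, NULL, NULL, 8); (Uma, NULL, NULL, 1)

LEFT JOIN keeps every row from `employees`; unmatched rows get NULL for `departments`'s columns.
Matching on a.dept_id = b.dept_id. A NULL in a compared column never satisfies the condition.
- a[0] dept_id=NULL → no match; kept with NULLs on the b side.
- a[1] dept_id=3 → no match; kept with NULLs on the b side.
- a[2] dept_id=1 → no match; kept with NULLs on the b side.
- a[3] dept_id=8 → no match; kept with NULLs on the b side.
- a[4] dept_id=4 → no match; kept with NULLs on the b side.
- a[5] dept_id=6 → no match; kept with NULLs on the b side.
- a[6] dept_id=4 → no match; kept with NULLs on the b side.
After projecting and ordering:
a.emp_name | b.dept_name | b.dept_id | a.dept_id
Heidi | NULL | NULL | NULL
Nora | NULL | NULL | 3
Nora | NULL | NULL | 6
Quinn | NULL | NULL | 4
Quinn | NULL | NULL | 4
Tom | NULL | NULL | 8
Uma | NULL | NULL | 1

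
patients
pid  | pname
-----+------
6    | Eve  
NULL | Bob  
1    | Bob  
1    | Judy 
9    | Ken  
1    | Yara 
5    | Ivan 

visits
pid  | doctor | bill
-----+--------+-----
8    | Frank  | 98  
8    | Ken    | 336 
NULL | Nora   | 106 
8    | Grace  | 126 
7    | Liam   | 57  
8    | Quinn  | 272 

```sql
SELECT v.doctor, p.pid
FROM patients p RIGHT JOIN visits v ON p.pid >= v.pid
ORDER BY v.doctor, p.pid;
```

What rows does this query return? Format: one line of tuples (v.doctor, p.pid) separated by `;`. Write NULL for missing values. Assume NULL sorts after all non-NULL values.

(Frank, 9); (Grace, 9); (Ken, 9); (Liam, 9); (Nora, NULL); (Quinn, 9)

RIGHT JOIN keeps every row from `visits`; unmatched rows get NULL for `patients`'s columns.
Matching on p.pid >= v.pid. A NULL in a compared column never satisfies the condition.
- p (pid=6) has no partner in v.
- p (pid=NULL) has no partner in v.
- p (pid=1) has no partner in v.
- p (pid=1) has no partner in v.
- p (pid=9) pairs with 5 row(s) of v.
- p (pid=1) has no partner in v.
- p (pid=5) has no partner in v.
- 1 row(s) from v found no p partner → padded with NULL.
After projecting and ordering:
v.doctor | p.pid
Frank | 9
Grace | 9
Ken | 9
Liam | 9
Nora | NULL
Quinn | 9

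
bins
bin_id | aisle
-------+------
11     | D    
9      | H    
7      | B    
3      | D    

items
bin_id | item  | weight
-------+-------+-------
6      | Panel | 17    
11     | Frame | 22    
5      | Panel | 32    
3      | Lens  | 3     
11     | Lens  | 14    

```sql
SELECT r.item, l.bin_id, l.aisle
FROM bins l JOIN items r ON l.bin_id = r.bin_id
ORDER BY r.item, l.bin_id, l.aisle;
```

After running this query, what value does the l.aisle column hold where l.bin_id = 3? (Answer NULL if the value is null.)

D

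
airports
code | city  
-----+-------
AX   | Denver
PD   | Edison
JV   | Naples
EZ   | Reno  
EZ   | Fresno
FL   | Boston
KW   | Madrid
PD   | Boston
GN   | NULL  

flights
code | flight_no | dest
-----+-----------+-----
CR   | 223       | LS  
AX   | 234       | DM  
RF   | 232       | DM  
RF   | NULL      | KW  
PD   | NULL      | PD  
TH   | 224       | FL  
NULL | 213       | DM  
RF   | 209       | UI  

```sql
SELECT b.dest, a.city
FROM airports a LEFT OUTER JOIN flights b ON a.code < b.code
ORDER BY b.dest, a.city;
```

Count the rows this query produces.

LEFT JOIN keeps every row from `airports`; unmatched rows get NULL for `flights`'s columns.
Matching on a.code < b.code. A NULL in a compared column never satisfies the condition.
Matched pairs: 44; unmatched a rows kept: 0.
Total: 44 rows.

44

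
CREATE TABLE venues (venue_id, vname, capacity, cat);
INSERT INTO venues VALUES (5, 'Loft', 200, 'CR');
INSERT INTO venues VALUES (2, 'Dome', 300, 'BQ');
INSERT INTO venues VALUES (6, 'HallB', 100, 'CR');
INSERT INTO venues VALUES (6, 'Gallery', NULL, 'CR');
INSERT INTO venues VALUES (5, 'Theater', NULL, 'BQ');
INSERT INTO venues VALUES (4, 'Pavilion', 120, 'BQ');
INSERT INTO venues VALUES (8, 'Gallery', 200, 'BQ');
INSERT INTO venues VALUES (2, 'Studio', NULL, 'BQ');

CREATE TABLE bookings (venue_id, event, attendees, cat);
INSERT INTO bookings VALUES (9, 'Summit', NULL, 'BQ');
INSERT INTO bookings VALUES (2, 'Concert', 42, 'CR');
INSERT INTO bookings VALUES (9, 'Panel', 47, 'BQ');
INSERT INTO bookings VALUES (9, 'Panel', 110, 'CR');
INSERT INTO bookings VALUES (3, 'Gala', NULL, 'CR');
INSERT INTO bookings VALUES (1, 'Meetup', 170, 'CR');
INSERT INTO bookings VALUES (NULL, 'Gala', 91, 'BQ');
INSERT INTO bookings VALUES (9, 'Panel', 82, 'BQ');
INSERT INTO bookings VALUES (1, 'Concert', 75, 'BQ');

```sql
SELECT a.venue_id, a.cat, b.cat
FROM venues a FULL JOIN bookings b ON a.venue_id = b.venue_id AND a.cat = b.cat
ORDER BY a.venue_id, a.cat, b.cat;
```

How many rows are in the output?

FULL OUTER JOIN keeps every row from both sides; unmatched rows get NULL for the other side's columns.
Matching on a.venue_id = b.venue_id AND a.cat = b.cat. A NULL in a compared column never satisfies the condition.
- a row (venue_id=5, cat=CR): no match → kept, b columns NULL.
- a row (venue_id=2, cat=BQ): no match → kept, b columns NULL.
- a row (venue_id=6, cat=CR): no match → kept, b columns NULL.
- a row (venue_id=6, cat=CR): no match → kept, b columns NULL.
- a row (venue_id=5, cat=BQ): no match → kept, b columns NULL.
- a row (venue_id=4, cat=BQ): no match → kept, b columns NULL.
- a row (venue_id=8, cat=BQ): no match → kept, b columns NULL.
- a row (venue_id=2, cat=BQ): no match → kept, b columns NULL.
- 9 b row(s) had no a match → kept, a columns NULL.
Total: 0 matched + 17 padded = 17 rows.

17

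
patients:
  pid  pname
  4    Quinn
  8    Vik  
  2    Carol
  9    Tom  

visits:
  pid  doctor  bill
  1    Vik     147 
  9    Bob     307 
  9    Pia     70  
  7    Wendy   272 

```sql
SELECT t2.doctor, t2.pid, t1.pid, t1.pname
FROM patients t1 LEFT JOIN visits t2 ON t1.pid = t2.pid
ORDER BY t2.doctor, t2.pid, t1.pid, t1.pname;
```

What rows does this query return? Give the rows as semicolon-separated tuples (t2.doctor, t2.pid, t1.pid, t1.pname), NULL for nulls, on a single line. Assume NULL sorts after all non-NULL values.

(Bob, 9, 9, Tom); (Pia, 9, 9, Tom); (NULL, NULL, 2, Carol); (NULL, NULL, 4, Quinn); (NULL, NULL, 8, Vik)

LEFT JOIN keeps every row from `patients`; unmatched rows get NULL for `visits`'s columns.
Matching on t1.pid = t2.pid.
Matched pairs: 2; unmatched t1 rows kept: 3.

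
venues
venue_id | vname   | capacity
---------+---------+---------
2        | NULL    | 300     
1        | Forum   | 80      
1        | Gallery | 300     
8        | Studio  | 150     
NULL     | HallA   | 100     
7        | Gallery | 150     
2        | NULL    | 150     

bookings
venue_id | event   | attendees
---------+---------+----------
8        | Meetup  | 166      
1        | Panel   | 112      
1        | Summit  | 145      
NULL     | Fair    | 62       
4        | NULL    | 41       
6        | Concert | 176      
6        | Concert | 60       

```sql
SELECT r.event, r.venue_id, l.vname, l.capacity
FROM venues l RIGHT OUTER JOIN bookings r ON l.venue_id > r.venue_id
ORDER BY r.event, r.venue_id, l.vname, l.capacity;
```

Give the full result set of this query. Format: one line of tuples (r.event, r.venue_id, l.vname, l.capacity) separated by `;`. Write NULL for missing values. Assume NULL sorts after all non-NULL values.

(Concert, 6, Gallery, 150); (Concert, 6, Gallery, 150); (Concert, 6, Studio, 150); (Concert, 6, Studio, 150); (Fair, NULL, NULL, NULL); (Meetup, 8, NULL, NULL); (Panel, 1, Gallery, 150); (Panel, 1, Studio, 150); (Panel, 1, NULL, 150); (Panel, 1, NULL, 300); (Summit, 1, Gallery, 150); (Summit, 1, Studio, 150); (Summit, 1, NULL, 150); (Summit, 1, NULL, 300); (NULL, 4, Gallery, 150); (NULL, 4, Studio, 150)

RIGHT JOIN keeps every row from `bookings`; unmatched rows get NULL for `venues`'s columns.
Matching on l.venue_id > r.venue_id. A NULL in a compared column never satisfies the condition.
Matched pairs: 14; unmatched r rows kept: 2.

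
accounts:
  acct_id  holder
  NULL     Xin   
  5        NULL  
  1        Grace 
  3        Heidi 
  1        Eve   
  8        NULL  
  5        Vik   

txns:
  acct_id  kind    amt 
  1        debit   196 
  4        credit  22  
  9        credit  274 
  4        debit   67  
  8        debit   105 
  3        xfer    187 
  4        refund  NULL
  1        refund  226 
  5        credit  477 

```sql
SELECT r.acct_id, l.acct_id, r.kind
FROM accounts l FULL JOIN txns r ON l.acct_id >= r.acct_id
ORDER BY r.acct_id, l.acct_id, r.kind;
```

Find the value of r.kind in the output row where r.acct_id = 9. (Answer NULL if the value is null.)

credit

FULL OUTER JOIN keeps every row from both sides; unmatched rows get NULL for the other side's columns.
Matching on l.acct_id >= r.acct_id. A NULL in a compared column never satisfies the condition.
Matched pairs: 29; unmatched l rows kept: 1; unmatched r rows kept: 1.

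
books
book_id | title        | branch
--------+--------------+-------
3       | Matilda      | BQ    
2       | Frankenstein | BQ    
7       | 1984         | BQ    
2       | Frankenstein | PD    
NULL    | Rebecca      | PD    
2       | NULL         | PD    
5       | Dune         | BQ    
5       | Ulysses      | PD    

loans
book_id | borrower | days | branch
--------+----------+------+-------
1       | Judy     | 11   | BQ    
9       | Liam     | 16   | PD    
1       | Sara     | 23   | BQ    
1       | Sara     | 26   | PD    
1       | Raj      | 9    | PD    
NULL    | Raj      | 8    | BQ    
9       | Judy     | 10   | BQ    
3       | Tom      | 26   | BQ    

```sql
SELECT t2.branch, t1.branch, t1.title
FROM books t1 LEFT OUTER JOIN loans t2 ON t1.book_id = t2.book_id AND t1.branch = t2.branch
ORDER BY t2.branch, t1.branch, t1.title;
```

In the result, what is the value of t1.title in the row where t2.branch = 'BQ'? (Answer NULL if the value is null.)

Matilda

LEFT JOIN keeps every row from `books`; unmatched rows get NULL for `loans`'s columns.
Matching on t1.book_id = t2.book_id AND t1.branch = t2.branch. A NULL in a compared column never satisfies the condition.
- t1 row (book_id=3, branch=BQ): matches 1 t2 row(s) → 1 output row(s).
- t1 row (book_id=2, branch=BQ): no match → kept, t2 columns NULL.
- t1 row (book_id=7, branch=BQ): no match → kept, t2 columns NULL.
- t1 row (book_id=2, branch=PD): no match → kept, t2 columns NULL.
- t1 row (book_id=NULL, branch=PD): no match → kept, t2 columns NULL.
- t1 row (book_id=2, branch=PD): no match → kept, t2 columns NULL.
- t1 row (book_id=5, branch=BQ): no match → kept, t2 columns NULL.
- t1 row (book_id=5, branch=PD): no match → kept, t2 columns NULL.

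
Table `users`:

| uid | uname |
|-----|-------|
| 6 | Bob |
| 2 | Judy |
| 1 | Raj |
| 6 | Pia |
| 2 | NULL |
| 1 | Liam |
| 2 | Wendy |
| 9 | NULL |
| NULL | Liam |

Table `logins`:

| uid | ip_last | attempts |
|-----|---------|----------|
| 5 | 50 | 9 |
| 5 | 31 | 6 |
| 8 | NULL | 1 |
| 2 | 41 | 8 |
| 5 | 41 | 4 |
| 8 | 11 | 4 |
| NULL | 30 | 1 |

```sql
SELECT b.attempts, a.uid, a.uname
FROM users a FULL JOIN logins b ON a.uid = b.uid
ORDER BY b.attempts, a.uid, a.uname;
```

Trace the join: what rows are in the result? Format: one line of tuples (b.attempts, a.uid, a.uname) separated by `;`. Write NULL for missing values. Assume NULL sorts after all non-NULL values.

FULL OUTER JOIN keeps every row from both sides; unmatched rows get NULL for the other side's columns.
Matching on a.uid = b.uid. A NULL in a compared column never satisfies the condition.
Matched pairs: 3; unmatched a rows kept: 6; unmatched b rows kept: 6.

(1, NULL, NULL); (1, NULL, NULL); (4, NULL, NULL); (4, NULL, NULL); (6, NULL, NULL); (8, 2, Judy); (8, 2, Wendy); (8, 2, NULL); (9, NULL, NULL); (NULL, 1, Liam); (NULL, 1, Raj); (NULL, 6, Bob); (NULL, 6, Pia); (NULL, 9, NULL); (NULL, NULL, Liam)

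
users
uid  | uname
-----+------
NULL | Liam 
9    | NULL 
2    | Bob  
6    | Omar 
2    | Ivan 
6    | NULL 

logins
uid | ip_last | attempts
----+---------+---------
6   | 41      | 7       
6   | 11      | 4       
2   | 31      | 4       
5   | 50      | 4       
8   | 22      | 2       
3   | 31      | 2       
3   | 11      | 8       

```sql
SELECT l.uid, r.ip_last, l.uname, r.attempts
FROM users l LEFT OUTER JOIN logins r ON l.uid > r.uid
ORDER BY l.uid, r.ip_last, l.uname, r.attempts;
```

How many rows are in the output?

18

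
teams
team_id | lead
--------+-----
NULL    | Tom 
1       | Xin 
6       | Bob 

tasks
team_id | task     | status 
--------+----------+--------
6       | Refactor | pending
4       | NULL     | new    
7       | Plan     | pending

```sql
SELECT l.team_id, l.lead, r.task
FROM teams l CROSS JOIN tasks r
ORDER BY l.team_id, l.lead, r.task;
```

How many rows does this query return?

CROSS JOIN pairs every row of `teams` with every row of `tasks`: 3 × 3 = 9 rows.

9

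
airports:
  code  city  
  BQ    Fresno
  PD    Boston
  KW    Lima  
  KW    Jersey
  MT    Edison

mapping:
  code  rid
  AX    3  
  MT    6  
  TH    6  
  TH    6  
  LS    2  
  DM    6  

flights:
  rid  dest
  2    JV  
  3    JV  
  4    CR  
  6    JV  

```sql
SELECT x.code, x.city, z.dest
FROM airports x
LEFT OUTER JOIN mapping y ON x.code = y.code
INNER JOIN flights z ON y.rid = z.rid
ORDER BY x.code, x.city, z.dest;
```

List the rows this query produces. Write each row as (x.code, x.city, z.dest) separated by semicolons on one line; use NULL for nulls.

Evaluate left to right. First `airports x LEFT JOIN mapping y` on code: 5 row(s).
Then INNER JOIN `flights z` on rid: keep only rows whose y.rid appears in z.

(MT, Edison, JV)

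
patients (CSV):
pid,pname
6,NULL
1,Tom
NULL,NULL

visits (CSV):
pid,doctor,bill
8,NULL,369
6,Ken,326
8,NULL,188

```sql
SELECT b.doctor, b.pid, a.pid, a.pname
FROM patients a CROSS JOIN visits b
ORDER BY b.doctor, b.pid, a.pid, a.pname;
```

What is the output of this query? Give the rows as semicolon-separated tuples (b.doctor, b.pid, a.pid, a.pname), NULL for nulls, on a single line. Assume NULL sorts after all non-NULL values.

CROSS JOIN pairs every row of `patients` with every row of `visits`: 3 × 3 = 9 rows.

(Ken, 6, 1, Tom); (Ken, 6, 6, NULL); (Ken, 6, NULL, NULL); (NULL, 8, 1, Tom); (NULL, 8, 1, Tom); (NULL, 8, 6, NULL); (NULL, 8, 6, NULL); (NULL, 8, NULL, NULL); (NULL, 8, NULL, NULL)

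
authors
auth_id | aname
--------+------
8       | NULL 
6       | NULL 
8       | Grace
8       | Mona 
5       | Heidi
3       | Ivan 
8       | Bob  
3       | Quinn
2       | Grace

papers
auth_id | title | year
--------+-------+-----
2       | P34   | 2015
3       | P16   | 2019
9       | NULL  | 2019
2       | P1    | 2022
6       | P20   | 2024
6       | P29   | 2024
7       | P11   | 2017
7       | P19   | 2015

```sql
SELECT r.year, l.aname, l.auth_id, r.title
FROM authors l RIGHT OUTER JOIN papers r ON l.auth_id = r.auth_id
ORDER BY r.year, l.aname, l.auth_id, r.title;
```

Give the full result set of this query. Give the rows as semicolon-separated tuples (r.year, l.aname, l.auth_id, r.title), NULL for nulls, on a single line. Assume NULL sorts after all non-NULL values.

RIGHT JOIN keeps every row from `papers`; unmatched rows get NULL for `authors`'s columns.
Matching on l.auth_id = r.auth_id.
- l[0] auth_id=8 → no match.
- l[1] auth_id=6 → 2 match(es) in r → 2 row(s).
- l[2] auth_id=8 → no match.
- l[3] auth_id=8 → no match.
- l[4] auth_id=5 → no match.
- l[5] auth_id=3 → 1 match(es) in r → 1 row(s).
- l[6] auth_id=8 → no match.
- l[7] auth_id=3 → 1 match(es) in r → 1 row(s).
- l[8] auth_id=2 → 2 match(es) in r → 2 row(s).
- plus 3 unmatched r row(s), each kept with NULL l columns.
After projecting and ordering:
r.year | l.aname | l.auth_id | r.title
2015 | Grace | 2 | P34
2015 | NULL | NULL | P19
2017 | NULL | NULL | P11
2019 | Ivan | 3 | P16
2019 | Quinn | 3 | P16
2019 | NULL | NULL | NULL
2022 | Grace | 2 | P1
2024 | NULL | 6 | P20
2024 | NULL | 6 | P29

(2015, Grace, 2, P34); (2015, NULL, NULL, P19); (2017, NULL, NULL, P11); (2019, Ivan, 3, P16); (2019, Quinn, 3, P16); (2019, NULL, NULL, NULL); (2022, Grace, 2, P1); (2024, NULL, 6, P20); (2024, NULL, 6, P29)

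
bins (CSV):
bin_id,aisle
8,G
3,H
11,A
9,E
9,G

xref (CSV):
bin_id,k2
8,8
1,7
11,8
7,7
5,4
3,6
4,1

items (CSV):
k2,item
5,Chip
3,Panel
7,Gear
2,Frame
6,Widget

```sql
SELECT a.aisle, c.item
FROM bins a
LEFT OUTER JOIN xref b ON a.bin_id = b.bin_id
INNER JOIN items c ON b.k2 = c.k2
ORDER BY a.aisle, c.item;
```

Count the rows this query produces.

1

Evaluate left to right. First `bins a LEFT JOIN xref b` on bin_id: 5 row(s).
Then INNER JOIN `items c` on k2: keep only rows whose b.k2 appears in c.
Result: 1 row(s).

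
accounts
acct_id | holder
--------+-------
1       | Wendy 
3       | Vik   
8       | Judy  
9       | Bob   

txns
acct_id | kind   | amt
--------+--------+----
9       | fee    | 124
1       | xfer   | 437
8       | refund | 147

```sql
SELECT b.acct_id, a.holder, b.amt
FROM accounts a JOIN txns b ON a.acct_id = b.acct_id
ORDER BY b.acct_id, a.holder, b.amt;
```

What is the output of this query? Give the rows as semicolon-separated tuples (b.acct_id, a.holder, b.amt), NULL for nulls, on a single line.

(1, Wendy, 437); (8, Judy, 147); (9, Bob, 124)

INNER JOIN keeps only pairs where the ON condition holds.
Matching on a.acct_id = b.acct_id.
- a row (acct_id=1): matches 1 b row(s) → 1 output row(s).
- a row (acct_id=3): no match → dropped.
- a row (acct_id=8): matches 1 b row(s) → 1 output row(s).
- a row (acct_id=9): matches 1 b row(s) → 1 output row(s).
After projecting and ordering:
b.acct_id | a.holder | b.amt
1 | Wendy | 437
8 | Judy | 147
9 | Bob | 124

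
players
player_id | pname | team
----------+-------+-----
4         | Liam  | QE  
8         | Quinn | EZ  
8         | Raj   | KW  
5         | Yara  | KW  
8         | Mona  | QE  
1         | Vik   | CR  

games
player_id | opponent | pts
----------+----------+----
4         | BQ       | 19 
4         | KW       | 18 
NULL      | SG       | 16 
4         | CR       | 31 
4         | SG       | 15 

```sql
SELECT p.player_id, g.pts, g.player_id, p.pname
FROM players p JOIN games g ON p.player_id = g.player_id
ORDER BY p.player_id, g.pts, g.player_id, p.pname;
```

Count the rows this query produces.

INNER JOIN keeps only pairs where the ON condition holds.
Matching on p.player_id = g.player_id. A NULL in a compared column never satisfies the condition.
- p (player_id=4) pairs with 4 row(s) of g.
- p (player_id=8) has no partner → excluded.
- p (player_id=8) has no partner → excluded.
- p (player_id=5) has no partner → excluded.
- p (player_id=8) has no partner → excluded.
- p (player_id=1) has no partner → excluded.
Total: 4 rows.

4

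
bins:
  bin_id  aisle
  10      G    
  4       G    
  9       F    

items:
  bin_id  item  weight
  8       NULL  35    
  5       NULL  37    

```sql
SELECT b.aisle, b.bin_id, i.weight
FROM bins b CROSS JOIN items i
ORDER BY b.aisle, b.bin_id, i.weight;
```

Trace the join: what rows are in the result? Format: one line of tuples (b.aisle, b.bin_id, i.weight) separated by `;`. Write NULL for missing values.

CROSS JOIN pairs every row of `bins` with every row of `items`: 3 × 2 = 6 rows.

(F, 9, 35); (F, 9, 37); (G, 4, 35); (G, 4, 37); (G, 10, 35); (G, 10, 37)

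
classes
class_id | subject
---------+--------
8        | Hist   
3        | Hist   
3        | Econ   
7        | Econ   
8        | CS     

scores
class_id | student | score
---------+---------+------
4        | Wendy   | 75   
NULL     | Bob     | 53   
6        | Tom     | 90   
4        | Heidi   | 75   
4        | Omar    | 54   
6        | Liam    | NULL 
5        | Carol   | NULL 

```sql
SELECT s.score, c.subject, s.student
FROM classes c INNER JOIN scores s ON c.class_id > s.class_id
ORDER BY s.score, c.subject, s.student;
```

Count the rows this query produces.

18

INNER JOIN keeps only pairs where the ON condition holds.
Matching on c.class_id > s.class_id. A NULL in a compared column never satisfies the condition.
Matched pairs: 18.
Total: 18 rows.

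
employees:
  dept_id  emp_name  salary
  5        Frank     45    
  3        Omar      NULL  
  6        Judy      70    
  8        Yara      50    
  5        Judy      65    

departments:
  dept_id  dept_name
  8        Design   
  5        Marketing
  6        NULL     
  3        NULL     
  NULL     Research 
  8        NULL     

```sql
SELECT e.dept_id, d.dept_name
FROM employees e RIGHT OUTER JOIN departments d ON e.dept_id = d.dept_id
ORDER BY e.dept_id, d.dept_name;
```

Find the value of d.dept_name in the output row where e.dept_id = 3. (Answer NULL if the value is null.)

RIGHT JOIN keeps every row from `departments`; unmatched rows get NULL for `employees`'s columns.
Matching on e.dept_id = d.dept_id. A NULL in a compared column never satisfies the condition.
Matched pairs: 6; unmatched d rows kept: 1.

NULL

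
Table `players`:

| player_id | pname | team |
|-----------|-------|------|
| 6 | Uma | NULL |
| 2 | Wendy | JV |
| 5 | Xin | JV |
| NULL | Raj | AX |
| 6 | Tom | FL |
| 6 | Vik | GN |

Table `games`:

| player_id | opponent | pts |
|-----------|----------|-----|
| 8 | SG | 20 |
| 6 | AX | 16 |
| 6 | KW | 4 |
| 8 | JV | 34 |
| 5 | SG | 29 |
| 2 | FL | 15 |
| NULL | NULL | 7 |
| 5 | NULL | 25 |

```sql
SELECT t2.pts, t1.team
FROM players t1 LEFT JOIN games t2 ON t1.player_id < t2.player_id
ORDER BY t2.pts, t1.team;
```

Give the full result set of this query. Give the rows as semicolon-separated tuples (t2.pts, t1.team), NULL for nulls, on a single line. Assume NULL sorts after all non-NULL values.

(4, JV); (4, JV); (16, JV); (16, JV); (20, FL); (20, GN); (20, JV); (20, JV); (20, NULL); (25, JV); (29, JV); (34, FL); (34, GN); (34, JV); (34, JV); (34, NULL); (NULL, AX)

LEFT JOIN keeps every row from `players`; unmatched rows get NULL for `games`'s columns.
Matching on t1.player_id < t2.player_id. A NULL in a compared column never satisfies the condition.
- t1 row (player_id=6): matches 2 t2 row(s) → 2 output row(s).
- t1 row (player_id=2): matches 6 t2 row(s) → 6 output row(s).
- t1 row (player_id=5): matches 4 t2 row(s) → 4 output row(s).
- t1 row (player_id=NULL): no match → kept, t2 columns NULL.
- t1 row (player_id=6): matches 2 t2 row(s) → 2 output row(s).
- t1 row (player_id=6): matches 2 t2 row(s) → 2 output row(s).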